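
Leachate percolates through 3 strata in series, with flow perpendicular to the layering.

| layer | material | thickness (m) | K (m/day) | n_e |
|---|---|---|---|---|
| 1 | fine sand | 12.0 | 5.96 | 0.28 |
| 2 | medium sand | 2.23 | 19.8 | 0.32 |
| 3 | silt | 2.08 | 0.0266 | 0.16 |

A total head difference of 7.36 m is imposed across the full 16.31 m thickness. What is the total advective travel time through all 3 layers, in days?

With flow normal to the layers, continuity requires the same specific discharge q through every layer.
Σ(b_i/K_i) = 12.0/5.96 + 2.23/19.8 + 2.08/0.0266 = 80.32 d.
q = Δh / Σ(b_i/K_i) = 7.36 / 80.32 = 0.09163 m/day.
In each layer the seepage velocity is v_i = q/n_i, so the layer transit time is t_i = b_i·n_i / q:
  layer 1 (fine sand): t_1 = 12.0 × 0.28 / 0.09163 = 36.67 d
  layer 2 (medium sand): t_2 = 2.23 × 0.32 / 0.09163 = 7.788 d
  layer 3 (silt): t_3 = 2.08 × 0.16 / 0.09163 = 3.632 d
Total t = Σ t_i = 48.09 days.

48.1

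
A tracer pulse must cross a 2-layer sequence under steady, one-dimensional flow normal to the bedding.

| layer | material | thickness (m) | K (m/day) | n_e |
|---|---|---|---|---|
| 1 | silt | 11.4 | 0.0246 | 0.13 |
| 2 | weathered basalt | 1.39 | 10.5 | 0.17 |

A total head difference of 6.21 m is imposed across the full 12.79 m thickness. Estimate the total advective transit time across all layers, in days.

128

With flow normal to the layers, continuity requires the same specific discharge q through every layer.
Σ(b_i/K_i) = 11.4/0.0246 + 1.39/10.5 = 463.5 d.
q = Δh / Σ(b_i/K_i) = 6.21 / 463.5 = 0.01340 m/day.
In each layer the seepage velocity is v_i = q/n_i, so the layer transit time is t_i = b_i·n_i / q:
  layer 1 (silt): t_1 = 11.4 × 0.13 / 0.01340 = 110.6 d
  layer 2 (weathered basalt): t_2 = 1.39 × 0.17 / 0.01340 = 17.64 d
Total t = Σ t_i = 128.3 days.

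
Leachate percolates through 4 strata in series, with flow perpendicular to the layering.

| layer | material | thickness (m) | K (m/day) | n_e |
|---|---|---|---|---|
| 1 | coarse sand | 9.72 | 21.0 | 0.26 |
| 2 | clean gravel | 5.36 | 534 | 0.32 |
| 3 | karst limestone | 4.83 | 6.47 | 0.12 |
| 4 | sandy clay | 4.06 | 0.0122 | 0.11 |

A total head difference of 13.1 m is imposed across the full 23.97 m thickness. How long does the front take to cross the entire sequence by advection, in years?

0.368

With flow normal to the layers, continuity requires the same specific discharge q through every layer.
Σ(b_i/K_i) = 9.72/21.0 + 5.36/534 + 4.83/6.47 + 4.06/0.0122 = 334.0 d.
q = Δh / Σ(b_i/K_i) = 13.1 / 334.0 = 0.03922 m/day.
In each layer the seepage velocity is v_i = q/n_i, so the layer transit time is t_i = b_i·n_i / q:
  layer 1 (coarse sand): t_1 = 9.72 × 0.26 / 0.03922 = 64.44 d
  layer 2 (clean gravel): t_2 = 5.36 × 0.32 / 0.03922 = 43.73 d
  layer 3 (karst limestone): t_3 = 4.83 × 0.12 / 0.03922 = 14.78 d
  layer 4 (sandy clay): t_4 = 4.06 × 0.11 / 0.03922 = 11.39 d
Total t = Σ t_i = 134.3 days = 0.3678 years.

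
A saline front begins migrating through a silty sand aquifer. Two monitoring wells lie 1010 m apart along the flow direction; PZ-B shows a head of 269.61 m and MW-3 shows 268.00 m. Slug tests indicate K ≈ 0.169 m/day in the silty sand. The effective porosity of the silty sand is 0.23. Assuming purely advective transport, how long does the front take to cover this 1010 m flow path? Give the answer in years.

Hydraulic gradient i = (269.61 − 268.00) / 1010 = 1.61 / 1010 = 0.001594.
Darcy flux q = K · i = 0.1690 × 0.001594 = 0.0002694 m/day.
Seepage velocity v = q / n_e = 0.0002694 / 0.23 = 0.001171 m/day.
Travel time t = L / v = 1010 / 0.001171 = 8.623e+05 days = 2361 years.

2360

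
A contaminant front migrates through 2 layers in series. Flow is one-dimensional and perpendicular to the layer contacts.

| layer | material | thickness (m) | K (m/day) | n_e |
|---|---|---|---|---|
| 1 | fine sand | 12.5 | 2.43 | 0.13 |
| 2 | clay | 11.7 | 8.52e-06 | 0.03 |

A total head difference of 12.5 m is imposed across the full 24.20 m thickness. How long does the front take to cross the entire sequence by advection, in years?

With flow normal to the layers, continuity requires the same specific discharge q through every layer.
Σ(b_i/K_i) = 12.5/2.43 + 11.7/8.52e-06 = 1.373e+06 d.
q = Δh / Σ(b_i/K_i) = 12.5 / 1.373e+06 = 9.103e-06 m/day.
In each layer the seepage velocity is v_i = q/n_i, so the layer transit time is t_i = b_i·n_i / q:
  layer 1 (fine sand): t_1 = 12.5 × 0.13 / 9.103e-06 = 1.785e+05 d
  layer 2 (clay): t_2 = 11.7 × 0.03 / 9.103e-06 = 38561 d
Total t = Σ t_i = 2.171e+05 days = 594.3 years.

594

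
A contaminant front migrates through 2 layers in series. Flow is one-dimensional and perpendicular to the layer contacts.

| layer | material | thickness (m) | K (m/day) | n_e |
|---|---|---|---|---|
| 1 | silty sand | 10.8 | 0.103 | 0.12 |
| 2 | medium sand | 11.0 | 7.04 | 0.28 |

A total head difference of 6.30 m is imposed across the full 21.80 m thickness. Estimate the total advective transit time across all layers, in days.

73.9

With flow normal to the layers, continuity requires the same specific discharge q through every layer.
Σ(b_i/K_i) = 10.8/0.103 + 11.0/7.04 = 106.4 d.
q = Δh / Σ(b_i/K_i) = 6.30 / 106.4 = 0.05920 m/day.
In each layer the seepage velocity is v_i = q/n_i, so the layer transit time is t_i = b_i·n_i / q:
  layer 1 (silty sand): t_1 = 10.8 × 0.12 / 0.05920 = 21.89 d
  layer 2 (medium sand): t_2 = 11.0 × 0.28 / 0.05920 = 52.03 d
Total t = Σ t_i = 73.92 days.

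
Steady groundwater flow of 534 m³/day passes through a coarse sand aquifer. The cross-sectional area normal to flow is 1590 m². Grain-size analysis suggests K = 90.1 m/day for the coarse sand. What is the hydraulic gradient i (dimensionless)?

From Q = K·A·i, i = Q / (K·A) = 534 / (90.10 × 1590) = 0.003728.

0.00373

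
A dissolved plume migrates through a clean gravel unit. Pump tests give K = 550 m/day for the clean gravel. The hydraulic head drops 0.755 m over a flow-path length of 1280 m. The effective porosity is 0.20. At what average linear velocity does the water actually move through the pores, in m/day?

1.62

Hydraulic gradient i = Δh / L = 0.755 / 1280 = 0.0005898.
Darcy flux q = K · i = 550.0 × 0.0005898 = 0.3244 m/day.
Seepage velocity v = q / n_e = 0.3244 / 0.20 = 1.622 m/day.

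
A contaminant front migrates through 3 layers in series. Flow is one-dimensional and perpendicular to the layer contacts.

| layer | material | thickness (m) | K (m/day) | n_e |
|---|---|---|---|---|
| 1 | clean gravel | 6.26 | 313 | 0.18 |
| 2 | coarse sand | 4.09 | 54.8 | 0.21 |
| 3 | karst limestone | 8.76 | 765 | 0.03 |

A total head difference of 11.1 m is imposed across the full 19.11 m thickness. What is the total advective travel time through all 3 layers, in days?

0.0215

With flow normal to the layers, continuity requires the same specific discharge q through every layer.
Σ(b_i/K_i) = 6.26/313 + 4.09/54.8 + 8.76/765 = 0.1061 d.
q = Δh / Σ(b_i/K_i) = 11.1 / 0.1061 = 104.6 m/day.
In each layer the seepage velocity is v_i = q/n_i, so the layer transit time is t_i = b_i·n_i / q:
  layer 1 (clean gravel): t_1 = 6.26 × 0.18 / 104.6 = 0.01077 d
  layer 2 (coarse sand): t_2 = 4.09 × 0.21 / 104.6 = 0.008209 d
  layer 3 (karst limestone): t_3 = 8.76 × 0.03 / 104.6 = 0.002512 d
Total t = Σ t_i = 0.02149 days.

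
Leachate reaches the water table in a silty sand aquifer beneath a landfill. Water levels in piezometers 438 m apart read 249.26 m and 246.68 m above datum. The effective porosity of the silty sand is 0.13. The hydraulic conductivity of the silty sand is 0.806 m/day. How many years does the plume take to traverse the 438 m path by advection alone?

Hydraulic gradient i = (249.26 − 246.68) / 438 = 2.58 / 438 = 0.005890.
Darcy flux q = K · i = 0.8060 × 0.005890 = 0.004748 m/day.
Seepage velocity v = q / n_e = 0.004748 / 0.13 = 0.03652 m/day.
Travel time t = L / v = 438 / 0.03652 = 11993 days = 32.84 years.

32.8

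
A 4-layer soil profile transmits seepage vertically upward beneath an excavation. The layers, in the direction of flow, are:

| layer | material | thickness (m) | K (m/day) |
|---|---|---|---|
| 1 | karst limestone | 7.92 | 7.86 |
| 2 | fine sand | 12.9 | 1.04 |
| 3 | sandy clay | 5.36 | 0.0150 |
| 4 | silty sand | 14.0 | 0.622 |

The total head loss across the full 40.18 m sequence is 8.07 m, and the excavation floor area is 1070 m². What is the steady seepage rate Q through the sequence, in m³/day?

22.0

Flow is perpendicular to layering, so the layers act in series and the equivalent K is the thickness-weighted harmonic mean.
Total thickness L = 7.92 + 12.9 + 5.36 + 14.0 = 40.18 m.
Σ(b_i/K_i) = 7.92/7.86 + 12.9/1.04 + 5.36/0.0150 + 14.0/0.622 = 393.3 d.
K_eq = L / Σ(b_i/K_i) = 40.18 / 393.3 = 0.1022 m/day.
Q = K_eq · A · (Δh/L) = 0.1022 × 1070 × (8.07/40.18) = 21.96 m³/day.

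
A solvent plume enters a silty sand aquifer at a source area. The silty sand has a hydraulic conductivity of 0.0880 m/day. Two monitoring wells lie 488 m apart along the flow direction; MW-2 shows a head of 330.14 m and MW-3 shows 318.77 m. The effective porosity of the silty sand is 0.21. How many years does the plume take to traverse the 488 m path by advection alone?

137

Hydraulic gradient i = (330.14 − 318.77) / 488 = 11.37 / 488 = 0.02330.
Darcy flux q = K · i = 0.08800 × 0.02330 = 0.002050 m/day.
Seepage velocity v = q / n_e = 0.002050 / 0.21 = 0.009763 m/day.
Travel time t = L / v = 488 / 0.009763 = 49982 days = 136.8 years.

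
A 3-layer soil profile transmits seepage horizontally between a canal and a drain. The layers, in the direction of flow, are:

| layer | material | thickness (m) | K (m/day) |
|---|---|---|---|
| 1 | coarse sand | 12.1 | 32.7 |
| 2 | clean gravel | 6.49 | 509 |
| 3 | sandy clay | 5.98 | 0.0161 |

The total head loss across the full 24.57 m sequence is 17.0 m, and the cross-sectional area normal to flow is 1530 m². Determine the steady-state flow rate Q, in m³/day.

Flow is perpendicular to layering, so the layers act in series and the equivalent K is the thickness-weighted harmonic mean.
Total thickness L = 12.1 + 6.49 + 5.98 = 24.57 m.
Σ(b_i/K_i) = 12.1/32.7 + 6.49/509 + 5.98/0.0161 = 371.8 d.
K_eq = L / Σ(b_i/K_i) = 24.57 / 371.8 = 0.06608 m/day.
Q = K_eq · A · (Δh/L) = 0.06608 × 1530 × (17.0/24.57) = 69.95 m³/day.

70.0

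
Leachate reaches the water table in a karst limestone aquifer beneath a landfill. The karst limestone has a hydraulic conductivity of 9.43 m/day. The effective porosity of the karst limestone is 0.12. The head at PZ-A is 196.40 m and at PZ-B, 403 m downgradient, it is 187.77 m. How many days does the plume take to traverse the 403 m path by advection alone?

239

Hydraulic gradient i = (196.40 − 187.77) / 403 = 8.63 / 403 = 0.02141.
Darcy flux q = K · i = 9.430 × 0.02141 = 0.2019 m/day.
Seepage velocity v = q / n_e = 0.2019 / 0.12 = 1.683 m/day.
Travel time t = L / v = 403 / 1.683 = 239.5 days.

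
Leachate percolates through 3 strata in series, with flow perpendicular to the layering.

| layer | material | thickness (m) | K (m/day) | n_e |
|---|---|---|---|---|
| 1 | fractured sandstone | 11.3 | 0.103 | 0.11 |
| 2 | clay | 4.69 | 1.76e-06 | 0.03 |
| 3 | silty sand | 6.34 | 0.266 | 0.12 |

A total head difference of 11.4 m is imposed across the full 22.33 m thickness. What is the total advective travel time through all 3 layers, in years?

1370

With flow normal to the layers, continuity requires the same specific discharge q through every layer.
Σ(b_i/K_i) = 11.3/0.103 + 4.69/1.76e-06 + 6.34/0.266 = 2.665e+06 d.
q = Δh / Σ(b_i/K_i) = 11.4 / 2.665e+06 = 4.278e-06 m/day.
In each layer the seepage velocity is v_i = q/n_i, so the layer transit time is t_i = b_i·n_i / q:
  layer 1 (fractured sandstone): t_1 = 11.3 × 0.11 / 4.278e-06 = 2.906e+05 d
  layer 2 (clay): t_2 = 4.69 × 0.03 / 4.278e-06 = 32891 d
  layer 3 (silty sand): t_3 = 6.34 × 0.12 / 4.278e-06 = 1.778e+05 d
Total t = Σ t_i = 5.013e+05 days = 1373 years.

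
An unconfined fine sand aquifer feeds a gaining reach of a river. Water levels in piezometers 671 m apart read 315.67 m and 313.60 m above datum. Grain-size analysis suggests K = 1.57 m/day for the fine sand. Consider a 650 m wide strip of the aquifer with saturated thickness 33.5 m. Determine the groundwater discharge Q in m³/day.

105

Cross-sectional area A = 650 × 33.5 = 21775 m².
Hydraulic gradient i = (315.67 − 313.60) / 671 = 2.07 / 671 = 0.003085.
Darcy's law: Q = K · A · i = 1.570 × 21775 × 0.003085 = 105.5 m³/day.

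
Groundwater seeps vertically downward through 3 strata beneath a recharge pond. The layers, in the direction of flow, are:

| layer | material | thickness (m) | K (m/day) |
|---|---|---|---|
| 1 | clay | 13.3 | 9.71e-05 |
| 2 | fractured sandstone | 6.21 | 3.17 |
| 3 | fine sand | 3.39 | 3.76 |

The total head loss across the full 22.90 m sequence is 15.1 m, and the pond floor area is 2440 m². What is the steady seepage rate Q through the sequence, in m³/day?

Flow is perpendicular to layering, so the layers act in series and the equivalent K is the thickness-weighted harmonic mean.
Total thickness L = 13.3 + 6.21 + 3.39 = 22.90 m.
Σ(b_i/K_i) = 13.3/9.71e-05 + 6.21/3.17 + 3.39/3.76 = 1.370e+05 d.
K_eq = L / Σ(b_i/K_i) = 22.90 / 1.370e+05 = 0.0001672 m/day.
Q = K_eq · A · (Δh/L) = 0.0001672 × 2440 × (15.1/22.90) = 0.2690 m³/day.

0.269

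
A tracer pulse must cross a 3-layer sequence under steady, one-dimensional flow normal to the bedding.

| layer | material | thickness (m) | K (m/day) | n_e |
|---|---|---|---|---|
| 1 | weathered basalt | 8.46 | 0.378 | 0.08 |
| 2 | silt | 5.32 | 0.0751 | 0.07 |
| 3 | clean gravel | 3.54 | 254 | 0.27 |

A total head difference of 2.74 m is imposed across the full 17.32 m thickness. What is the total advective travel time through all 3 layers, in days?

With flow normal to the layers, continuity requires the same specific discharge q through every layer.
Σ(b_i/K_i) = 8.46/0.378 + 5.32/0.0751 + 3.54/254 = 93.23 d.
q = Δh / Σ(b_i/K_i) = 2.74 / 93.23 = 0.02939 m/day.
In each layer the seepage velocity is v_i = q/n_i, so the layer transit time is t_i = b_i·n_i / q:
  layer 1 (weathered basalt): t_1 = 8.46 × 0.08 / 0.02939 = 23.03 d
  layer 2 (silt): t_2 = 5.32 × 0.07 / 0.02939 = 12.67 d
  layer 3 (clean gravel): t_3 = 3.54 × 0.27 / 0.02939 = 32.52 d
Total t = Σ t_i = 68.22 days.

68.2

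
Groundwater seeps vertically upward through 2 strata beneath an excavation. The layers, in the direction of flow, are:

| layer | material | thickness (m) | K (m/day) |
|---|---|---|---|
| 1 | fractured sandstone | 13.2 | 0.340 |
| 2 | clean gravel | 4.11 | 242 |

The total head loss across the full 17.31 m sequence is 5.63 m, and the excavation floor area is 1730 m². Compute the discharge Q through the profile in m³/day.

Flow is perpendicular to layering, so the layers act in series and the equivalent K is the thickness-weighted harmonic mean.
Total thickness L = 13.2 + 4.11 = 17.31 m.
Σ(b_i/K_i) = 13.2/0.340 + 4.11/242 = 38.84 d.
K_eq = L / Σ(b_i/K_i) = 17.31 / 38.84 = 0.4457 m/day.
Q = K_eq · A · (Δh/L) = 0.4457 × 1730 × (5.63/17.31) = 250.8 m³/day.

251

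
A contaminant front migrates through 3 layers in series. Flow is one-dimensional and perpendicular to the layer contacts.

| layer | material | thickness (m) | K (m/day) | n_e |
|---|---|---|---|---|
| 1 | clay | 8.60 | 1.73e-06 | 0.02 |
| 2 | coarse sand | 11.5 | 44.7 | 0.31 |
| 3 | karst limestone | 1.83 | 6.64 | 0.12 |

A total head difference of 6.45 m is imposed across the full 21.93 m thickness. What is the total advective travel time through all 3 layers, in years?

8350

With flow normal to the layers, continuity requires the same specific discharge q through every layer.
Σ(b_i/K_i) = 8.60/1.73e-06 + 11.5/44.7 + 1.83/6.64 = 4.971e+06 d.
q = Δh / Σ(b_i/K_i) = 6.45 / 4.971e+06 = 1.297e-06 m/day.
In each layer the seepage velocity is v_i = q/n_i, so the layer transit time is t_i = b_i·n_i / q:
  layer 1 (clay): t_1 = 8.60 × 0.02 / 1.297e-06 = 1.326e+05 d
  layer 2 (coarse sand): t_2 = 11.5 × 0.31 / 1.297e-06 = 2.748e+06 d
  layer 3 (karst limestone): t_3 = 1.83 × 0.12 / 1.297e-06 = 1.692e+05 d
Total t = Σ t_i = 3.049e+06 days = 8349 years.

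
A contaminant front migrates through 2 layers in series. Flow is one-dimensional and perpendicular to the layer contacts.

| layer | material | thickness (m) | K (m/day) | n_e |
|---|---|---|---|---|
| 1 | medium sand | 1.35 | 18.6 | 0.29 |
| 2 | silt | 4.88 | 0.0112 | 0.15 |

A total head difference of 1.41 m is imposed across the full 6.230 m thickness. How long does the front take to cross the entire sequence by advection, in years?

With flow normal to the layers, continuity requires the same specific discharge q through every layer.
Σ(b_i/K_i) = 1.35/18.6 + 4.88/0.0112 = 435.8 d.
q = Δh / Σ(b_i/K_i) = 1.41 / 435.8 = 0.003236 m/day.
In each layer the seepage velocity is v_i = q/n_i, so the layer transit time is t_i = b_i·n_i / q:
  layer 1 (medium sand): t_1 = 1.35 × 0.29 / 0.003236 = 121.0 d
  layer 2 (silt): t_2 = 4.88 × 0.15 / 0.003236 = 226.2 d
Total t = Σ t_i = 347.2 days = 0.9507 years.

0.951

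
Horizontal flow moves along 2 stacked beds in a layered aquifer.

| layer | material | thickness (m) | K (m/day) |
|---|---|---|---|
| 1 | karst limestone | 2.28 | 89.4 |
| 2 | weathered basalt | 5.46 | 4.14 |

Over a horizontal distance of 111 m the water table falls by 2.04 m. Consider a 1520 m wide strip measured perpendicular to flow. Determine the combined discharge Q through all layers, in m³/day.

6330

Flow is parallel to layering, so each bed carries its own Darcy discharge and the transmissivities add.
Σ(K_i·b_i) = 89.4×2.28 + 4.14×5.46 = 226.4 m²/day.
Hydraulic gradient i = Δh / L = 2.04 / 111 = 0.01838.
Q = Σ(K_i·b_i) · W · i = 226.4 × 1520 × 0.01838 = 6326 m³/day.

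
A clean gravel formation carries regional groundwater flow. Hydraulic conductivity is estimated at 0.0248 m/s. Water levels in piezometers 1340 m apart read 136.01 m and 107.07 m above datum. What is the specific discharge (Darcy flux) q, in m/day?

Convert K: 0.0248 m/s × 86400 = 2143 m/day.
Hydraulic gradient i = (136.01 − 107.07) / 1340 = 28.94 / 1340 = 0.02160.
Specific discharge q = K · i = 2143 × 0.02160 = 46.28 m/day.

46.3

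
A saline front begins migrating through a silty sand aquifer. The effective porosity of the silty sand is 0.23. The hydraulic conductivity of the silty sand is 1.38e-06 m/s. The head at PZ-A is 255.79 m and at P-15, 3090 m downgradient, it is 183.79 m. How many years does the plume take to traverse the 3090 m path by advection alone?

Convert K: 1.38e-06 m/s × 86400 = 0.1192 m/day.
Hydraulic gradient i = (255.79 − 183.79) / 3090 = 72 / 3090 = 0.02330.
Darcy flux q = K · i = 0.1192 × 0.02330 = 0.002778 m/day.
Seepage velocity v = q / n_e = 0.002778 / 0.23 = 0.01208 m/day.
Travel time t = L / v = 3090 / 0.01208 = 2.558e+05 days = 700.4 years.

700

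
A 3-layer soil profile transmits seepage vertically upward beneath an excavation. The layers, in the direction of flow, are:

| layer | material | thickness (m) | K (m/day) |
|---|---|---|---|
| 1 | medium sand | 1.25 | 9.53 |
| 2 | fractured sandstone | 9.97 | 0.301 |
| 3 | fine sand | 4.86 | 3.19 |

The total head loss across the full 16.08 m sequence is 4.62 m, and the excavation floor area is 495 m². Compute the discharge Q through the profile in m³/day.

65.8

Flow is perpendicular to layering, so the layers act in series and the equivalent K is the thickness-weighted harmonic mean.
Total thickness L = 1.25 + 9.97 + 4.86 = 16.08 m.
Σ(b_i/K_i) = 1.25/9.53 + 9.97/0.301 + 4.86/3.19 = 34.78 d.
K_eq = L / Σ(b_i/K_i) = 16.08 / 34.78 = 0.4624 m/day.
Q = K_eq · A · (Δh/L) = 0.4624 × 495 × (4.62/16.08) = 65.76 m³/day.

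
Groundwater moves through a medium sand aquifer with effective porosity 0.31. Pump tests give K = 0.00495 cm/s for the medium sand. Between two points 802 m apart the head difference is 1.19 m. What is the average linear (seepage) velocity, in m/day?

Convert K: 0.00495 cm/s × 864 = 4.277 m/day.
Hydraulic gradient i = Δh / L = 1.19 / 802 = 0.001484.
Darcy flux q = K · i = 4.277 × 0.001484 = 0.006346 m/day.
Seepage velocity v = q / n_e = 0.006346 / 0.31 = 0.02047 m/day.

0.0205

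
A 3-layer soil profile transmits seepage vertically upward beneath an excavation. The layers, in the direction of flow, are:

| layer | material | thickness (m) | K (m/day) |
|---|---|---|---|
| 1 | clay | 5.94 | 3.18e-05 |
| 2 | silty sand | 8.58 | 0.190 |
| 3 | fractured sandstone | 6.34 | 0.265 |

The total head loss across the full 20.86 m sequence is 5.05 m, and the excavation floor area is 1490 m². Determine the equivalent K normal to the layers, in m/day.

0.000112

Flow is perpendicular to layering, so the layers act in series and the equivalent K is the thickness-weighted harmonic mean.
Total thickness L = 5.94 + 8.58 + 6.34 = 20.86 m.
Σ(b_i/K_i) = 5.94/3.18e-05 + 8.58/0.190 + 6.34/0.265 = 1.869e+05 d.
K_eq = L / Σ(b_i/K_i) = 20.86 / 1.869e+05 = 0.0001116 m/day.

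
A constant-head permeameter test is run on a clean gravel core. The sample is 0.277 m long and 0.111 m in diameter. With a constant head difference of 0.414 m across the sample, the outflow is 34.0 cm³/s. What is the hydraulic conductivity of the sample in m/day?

203

Cross-sectional area A = π·(d/2)² = π × (0.111/2)² = 0.009677 m².
Convert discharge: 34.0 cm³/s = 3.400e-05 m³/s.
Darcy's law rearranged: K = Q·L / (A·Δh) = 3.400e-05 × 0.277 / (0.009677 × 0.414) = 0.002351 m/s = 203.1 m/day.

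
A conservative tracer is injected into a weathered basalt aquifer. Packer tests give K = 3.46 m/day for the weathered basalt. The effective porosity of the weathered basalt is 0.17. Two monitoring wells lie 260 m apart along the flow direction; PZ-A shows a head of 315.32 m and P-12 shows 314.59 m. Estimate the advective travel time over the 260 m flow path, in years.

Hydraulic gradient i = (315.32 − 314.59) / 260 = 0.73 / 260 = 0.002808.
Darcy flux q = K · i = 3.460 × 0.002808 = 0.009715 m/day.
Seepage velocity v = q / n_e = 0.009715 / 0.17 = 0.05714 m/day.
Travel time t = L / v = 260 / 0.05714 = 4550 days = 12.46 years.

12.5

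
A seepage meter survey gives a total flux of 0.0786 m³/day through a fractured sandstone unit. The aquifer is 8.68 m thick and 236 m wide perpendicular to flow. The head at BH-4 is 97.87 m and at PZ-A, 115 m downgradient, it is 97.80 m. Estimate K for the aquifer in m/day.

Cross-sectional area A = 236 × 8.68 = 2048 m².
Hydraulic gradient i = (97.87 − 97.80) / 115 = 0.07 / 115 = 0.0006087.
From Q = K·A·i, K = Q / (A·i) = 0.0786 / (2048 × 0.0006087) = 0.06304 m/day.

0.0630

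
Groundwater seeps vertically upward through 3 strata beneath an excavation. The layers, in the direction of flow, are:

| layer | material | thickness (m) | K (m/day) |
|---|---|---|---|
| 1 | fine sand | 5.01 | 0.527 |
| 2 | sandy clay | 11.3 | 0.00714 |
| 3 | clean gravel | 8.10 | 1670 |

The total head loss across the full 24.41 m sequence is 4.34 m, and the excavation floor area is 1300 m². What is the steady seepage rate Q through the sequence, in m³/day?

Flow is perpendicular to layering, so the layers act in series and the equivalent K is the thickness-weighted harmonic mean.
Total thickness L = 5.01 + 11.3 + 8.10 = 24.41 m.
Σ(b_i/K_i) = 5.01/0.527 + 11.3/0.00714 + 8.10/1670 = 1592 d.
K_eq = L / Σ(b_i/K_i) = 24.41 / 1592 = 0.01533 m/day.
Q = K_eq · A · (Δh/L) = 0.01533 × 1300 × (4.34/24.41) = 3.544 m³/day.

3.54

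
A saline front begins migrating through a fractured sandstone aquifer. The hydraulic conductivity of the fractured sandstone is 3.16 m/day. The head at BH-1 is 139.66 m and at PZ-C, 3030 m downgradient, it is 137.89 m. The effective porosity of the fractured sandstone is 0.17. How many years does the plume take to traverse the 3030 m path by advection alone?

Hydraulic gradient i = (139.66 − 137.89) / 3030 = 1.77 / 3030 = 0.0005842.
Darcy flux q = K · i = 3.160 × 0.0005842 = 0.001846 m/day.
Seepage velocity v = q / n_e = 0.001846 / 0.17 = 0.01086 m/day.
Travel time t = L / v = 3030 / 0.01086 = 2.790e+05 days = 764.0 years.

764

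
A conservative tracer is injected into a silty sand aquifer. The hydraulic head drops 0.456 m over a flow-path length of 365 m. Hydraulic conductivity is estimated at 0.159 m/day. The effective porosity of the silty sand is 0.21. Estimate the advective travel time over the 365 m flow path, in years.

Hydraulic gradient i = Δh / L = 0.456 / 365 = 0.001249.
Darcy flux q = K · i = 0.1590 × 0.001249 = 0.0001986 m/day.
Seepage velocity v = q / n_e = 0.0001986 / 0.21 = 0.0009459 m/day.
Travel time t = L / v = 365 / 0.0009459 = 3.859e+05 days = 1056 years.

1060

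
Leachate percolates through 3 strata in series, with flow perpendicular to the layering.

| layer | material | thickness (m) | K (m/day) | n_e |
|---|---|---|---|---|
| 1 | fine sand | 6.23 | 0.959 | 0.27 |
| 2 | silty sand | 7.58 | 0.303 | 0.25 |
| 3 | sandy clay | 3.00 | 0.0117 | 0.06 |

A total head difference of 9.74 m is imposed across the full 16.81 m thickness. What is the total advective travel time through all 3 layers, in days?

With flow normal to the layers, continuity requires the same specific discharge q through every layer.
Σ(b_i/K_i) = 6.23/0.959 + 7.58/0.303 + 3.00/0.0117 = 287.9 d.
q = Δh / Σ(b_i/K_i) = 9.74 / 287.9 = 0.03383 m/day.
In each layer the seepage velocity is v_i = q/n_i, so the layer transit time is t_i = b_i·n_i / q:
  layer 1 (fine sand): t_1 = 6.23 × 0.27 / 0.03383 = 49.72 d
  layer 2 (silty sand): t_2 = 7.58 × 0.25 / 0.03383 = 56.02 d
  layer 3 (sandy clay): t_3 = 3.00 × 0.06 / 0.03383 = 5.321 d
Total t = Σ t_i = 111.1 days.

111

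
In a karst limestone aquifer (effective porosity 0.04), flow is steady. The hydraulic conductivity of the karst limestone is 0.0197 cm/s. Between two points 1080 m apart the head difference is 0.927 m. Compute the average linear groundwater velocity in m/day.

0.365

Convert K: 0.0197 cm/s × 864 = 17.02 m/day.
Hydraulic gradient i = Δh / L = 0.927 / 1080 = 0.0008583.
Darcy flux q = K · i = 17.02 × 0.0008583 = 0.01461 m/day.
Seepage velocity v = q / n_e = 0.01461 / 0.04 = 0.3652 m/day.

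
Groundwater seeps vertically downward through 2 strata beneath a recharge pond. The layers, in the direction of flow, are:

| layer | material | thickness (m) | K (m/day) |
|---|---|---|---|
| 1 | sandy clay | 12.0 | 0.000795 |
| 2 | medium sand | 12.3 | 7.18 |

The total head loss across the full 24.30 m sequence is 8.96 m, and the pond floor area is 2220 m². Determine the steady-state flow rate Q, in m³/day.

Flow is perpendicular to layering, so the layers act in series and the equivalent K is the thickness-weighted harmonic mean.
Total thickness L = 12.0 + 12.3 = 24.30 m.
Σ(b_i/K_i) = 12.0/0.000795 + 12.3/7.18 = 15096 d.
K_eq = L / Σ(b_i/K_i) = 24.30 / 15096 = 0.001610 m/day.
Q = K_eq · A · (Δh/L) = 0.001610 × 2220 × (8.96/24.30) = 1.318 m³/day.

1.32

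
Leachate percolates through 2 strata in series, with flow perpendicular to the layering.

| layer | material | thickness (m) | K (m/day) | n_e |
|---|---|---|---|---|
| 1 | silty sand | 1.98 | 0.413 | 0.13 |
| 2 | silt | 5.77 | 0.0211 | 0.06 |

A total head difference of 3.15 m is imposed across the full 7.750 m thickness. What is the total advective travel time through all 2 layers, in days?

With flow normal to the layers, continuity requires the same specific discharge q through every layer.
Σ(b_i/K_i) = 1.98/0.413 + 5.77/0.0211 = 278.3 d.
q = Δh / Σ(b_i/K_i) = 3.15 / 278.3 = 0.01132 m/day.
In each layer the seepage velocity is v_i = q/n_i, so the layer transit time is t_i = b_i·n_i / q:
  layer 1 (silty sand): t_1 = 1.98 × 0.13 / 0.01132 = 22.74 d
  layer 2 (silt): t_2 = 5.77 × 0.06 / 0.01132 = 30.58 d
Total t = Σ t_i = 53.32 days.

53.3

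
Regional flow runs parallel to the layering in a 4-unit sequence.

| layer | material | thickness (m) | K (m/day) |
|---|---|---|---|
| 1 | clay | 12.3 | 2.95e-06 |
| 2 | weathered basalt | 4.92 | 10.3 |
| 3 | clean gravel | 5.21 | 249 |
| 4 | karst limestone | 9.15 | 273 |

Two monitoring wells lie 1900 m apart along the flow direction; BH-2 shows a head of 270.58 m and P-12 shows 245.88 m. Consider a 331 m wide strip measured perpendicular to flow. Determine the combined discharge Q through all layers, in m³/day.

Flow is parallel to layering, so each bed carries its own Darcy discharge and the transmissivities add.
Σ(K_i·b_i) = 2.95e-06×12.3 + 10.3×4.92 + 249×5.21 + 273×9.15 = 3846 m²/day.
Hydraulic gradient i = (270.58 − 245.88) / 1900 = 24.7 / 1900 = 0.01300.
Q = Σ(K_i·b_i) · W · i = 3846 × 331 × 0.01300 = 16549 m³/day.

16500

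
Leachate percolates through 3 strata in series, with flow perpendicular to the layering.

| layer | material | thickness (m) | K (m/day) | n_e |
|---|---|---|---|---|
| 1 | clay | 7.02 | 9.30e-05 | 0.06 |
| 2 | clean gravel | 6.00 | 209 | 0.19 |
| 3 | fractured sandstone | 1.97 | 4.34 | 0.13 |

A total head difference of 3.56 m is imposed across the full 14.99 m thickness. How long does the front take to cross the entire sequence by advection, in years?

With flow normal to the layers, continuity requires the same specific discharge q through every layer.
Σ(b_i/K_i) = 7.02/9.30e-05 + 6.00/209 + 1.97/4.34 = 75484 d.
q = Δh / Σ(b_i/K_i) = 3.56 / 75484 = 4.716e-05 m/day.
In each layer the seepage velocity is v_i = q/n_i, so the layer transit time is t_i = b_i·n_i / q:
  layer 1 (clay): t_1 = 7.02 × 0.06 / 4.716e-05 = 8931 d
  layer 2 (clean gravel): t_2 = 6.00 × 0.19 / 4.716e-05 = 24172 d
  layer 3 (fractured sandstone): t_3 = 1.97 × 0.13 / 4.716e-05 = 5430 d
Total t = Σ t_i = 38533 days = 105.5 years.

105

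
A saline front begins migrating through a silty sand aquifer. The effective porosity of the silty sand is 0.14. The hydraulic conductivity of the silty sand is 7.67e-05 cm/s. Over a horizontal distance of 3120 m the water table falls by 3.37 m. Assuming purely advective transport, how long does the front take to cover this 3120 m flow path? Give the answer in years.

Convert K: 7.67e-05 cm/s × 864 = 0.06627 m/day.
Hydraulic gradient i = Δh / L = 3.37 / 3120 = 0.001080.
Darcy flux q = K · i = 0.06627 × 0.001080 = 7.158e-05 m/day.
Seepage velocity v = q / n_e = 7.158e-05 / 0.14 = 0.0005113 m/day.
Travel time t = L / v = 3120 / 0.0005113 = 6.102e+06 days = 16707 years.

16700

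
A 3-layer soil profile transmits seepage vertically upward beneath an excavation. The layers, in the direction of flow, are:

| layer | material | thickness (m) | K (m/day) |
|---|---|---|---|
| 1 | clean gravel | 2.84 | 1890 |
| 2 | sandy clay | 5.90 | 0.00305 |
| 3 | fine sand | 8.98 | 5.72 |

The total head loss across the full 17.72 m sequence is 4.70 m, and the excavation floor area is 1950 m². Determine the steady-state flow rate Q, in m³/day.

Flow is perpendicular to layering, so the layers act in series and the equivalent K is the thickness-weighted harmonic mean.
Total thickness L = 2.84 + 5.90 + 8.98 = 17.72 m.
Σ(b_i/K_i) = 2.84/1890 + 5.90/0.00305 + 8.98/5.72 = 1936 d.
K_eq = L / Σ(b_i/K_i) = 17.72 / 1936 = 0.009153 m/day.
Q = K_eq · A · (Δh/L) = 0.009153 × 1950 × (4.70/17.72) = 4.734 m³/day.

4.73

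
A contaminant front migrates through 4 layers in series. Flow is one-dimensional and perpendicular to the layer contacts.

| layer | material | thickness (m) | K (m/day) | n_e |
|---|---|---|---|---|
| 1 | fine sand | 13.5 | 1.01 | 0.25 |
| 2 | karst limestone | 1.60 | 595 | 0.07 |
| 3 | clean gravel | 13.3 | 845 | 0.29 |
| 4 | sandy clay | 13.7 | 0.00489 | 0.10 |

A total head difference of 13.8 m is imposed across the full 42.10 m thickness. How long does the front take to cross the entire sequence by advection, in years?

With flow normal to the layers, continuity requires the same specific discharge q through every layer.
Σ(b_i/K_i) = 13.5/1.01 + 1.60/595 + 13.3/845 + 13.7/0.00489 = 2815 d.
q = Δh / Σ(b_i/K_i) = 13.8 / 2815 = 0.004902 m/day.
In each layer the seepage velocity is v_i = q/n_i, so the layer transit time is t_i = b_i·n_i / q:
  layer 1 (fine sand): t_1 = 13.5 × 0.25 / 0.004902 = 688.5 d
  layer 2 (karst limestone): t_2 = 1.60 × 0.07 / 0.004902 = 22.85 d
  layer 3 (clean gravel): t_3 = 13.3 × 0.29 / 0.004902 = 786.8 d
  layer 4 (sandy clay): t_4 = 13.7 × 0.10 / 0.004902 = 279.5 d
Total t = Σ t_i = 1778 days = 4.867 years.

4.87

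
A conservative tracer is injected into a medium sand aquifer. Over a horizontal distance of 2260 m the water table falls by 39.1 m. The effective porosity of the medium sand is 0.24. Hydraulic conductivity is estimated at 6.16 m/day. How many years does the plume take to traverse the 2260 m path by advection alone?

Hydraulic gradient i = Δh / L = 39.1 / 2260 = 0.01730.
Darcy flux q = K · i = 6.160 × 0.01730 = 0.1066 m/day.
Seepage velocity v = q / n_e = 0.1066 / 0.24 = 0.4441 m/day.
Travel time t = L / v = 2260 / 0.4441 = 5089 days = 13.93 years.

13.9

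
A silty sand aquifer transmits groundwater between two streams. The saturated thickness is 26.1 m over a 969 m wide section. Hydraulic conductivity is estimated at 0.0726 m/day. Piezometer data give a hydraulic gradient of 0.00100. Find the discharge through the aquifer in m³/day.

Cross-sectional area A = 969 × 26.1 = 25291 m².
Hydraulic gradient i = 0.00100.
Darcy's law: Q = K · A · i = 0.07260 × 25291 × 0.001000 = 1.836 m³/day.

1.84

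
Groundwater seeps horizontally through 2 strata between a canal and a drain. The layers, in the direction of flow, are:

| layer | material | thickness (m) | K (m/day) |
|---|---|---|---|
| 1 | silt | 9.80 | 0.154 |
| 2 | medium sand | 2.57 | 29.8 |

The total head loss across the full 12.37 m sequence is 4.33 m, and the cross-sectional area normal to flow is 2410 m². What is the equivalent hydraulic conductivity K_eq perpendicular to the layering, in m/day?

Flow is perpendicular to layering, so the layers act in series and the equivalent K is the thickness-weighted harmonic mean.
Total thickness L = 9.80 + 2.57 = 12.37 m.
Σ(b_i/K_i) = 9.80/0.154 + 2.57/29.8 = 63.72 d.
K_eq = L / Σ(b_i/K_i) = 12.37 / 63.72 = 0.1941 m/day.

0.194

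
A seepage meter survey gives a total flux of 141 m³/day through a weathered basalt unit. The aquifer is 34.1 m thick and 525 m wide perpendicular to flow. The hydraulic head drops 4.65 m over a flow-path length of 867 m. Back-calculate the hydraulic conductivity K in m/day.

Cross-sectional area A = 525 × 34.1 = 17902 m².
Hydraulic gradient i = Δh / L = 4.65 / 867 = 0.005363.
From Q = K·A·i, K = Q / (A·i) = 141 / (17902 × 0.005363) = 1.468 m/day.

1.47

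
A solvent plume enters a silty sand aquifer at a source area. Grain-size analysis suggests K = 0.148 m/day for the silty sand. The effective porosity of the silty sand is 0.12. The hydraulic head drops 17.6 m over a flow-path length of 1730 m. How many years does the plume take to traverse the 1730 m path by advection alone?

Hydraulic gradient i = Δh / L = 17.6 / 1730 = 0.01017.
Darcy flux q = K · i = 0.1480 × 0.01017 = 0.001506 m/day.
Seepage velocity v = q / n_e = 0.001506 / 0.12 = 0.01255 m/day.
Travel time t = L / v = 1730 / 0.01255 = 1.379e+05 days = 377.5 years.

377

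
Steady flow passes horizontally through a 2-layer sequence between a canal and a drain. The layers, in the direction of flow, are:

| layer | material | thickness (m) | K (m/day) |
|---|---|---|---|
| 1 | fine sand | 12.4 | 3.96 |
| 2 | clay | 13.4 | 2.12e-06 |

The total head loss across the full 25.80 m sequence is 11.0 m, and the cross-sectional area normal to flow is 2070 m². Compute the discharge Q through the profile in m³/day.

0.00360

Flow is perpendicular to layering, so the layers act in series and the equivalent K is the thickness-weighted harmonic mean.
Total thickness L = 12.4 + 13.4 = 25.80 m.
Σ(b_i/K_i) = 12.4/3.96 + 13.4/2.12e-06 = 6.321e+06 d.
K_eq = L / Σ(b_i/K_i) = 25.80 / 6.321e+06 = 4.082e-06 m/day.
Q = K_eq · A · (Δh/L) = 4.082e-06 × 2070 × (11.0/25.80) = 0.003602 m³/day.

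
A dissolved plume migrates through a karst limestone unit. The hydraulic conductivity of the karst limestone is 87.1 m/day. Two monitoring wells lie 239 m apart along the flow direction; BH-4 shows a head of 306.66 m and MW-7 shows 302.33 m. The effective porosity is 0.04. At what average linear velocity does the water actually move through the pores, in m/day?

Hydraulic gradient i = (306.66 − 302.33) / 239 = 4.33 / 239 = 0.01812.
Darcy flux q = K · i = 87.10 × 0.01812 = 1.578 m/day.
Seepage velocity v = q / n_e = 1.578 / 0.04 = 39.45 m/day.

39.5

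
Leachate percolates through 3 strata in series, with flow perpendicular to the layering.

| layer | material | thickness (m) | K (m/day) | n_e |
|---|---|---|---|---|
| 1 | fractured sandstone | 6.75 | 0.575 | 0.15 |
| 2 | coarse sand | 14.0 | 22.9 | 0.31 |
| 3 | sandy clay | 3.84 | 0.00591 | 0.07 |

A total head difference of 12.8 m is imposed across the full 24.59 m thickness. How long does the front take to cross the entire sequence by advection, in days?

291

With flow normal to the layers, continuity requires the same specific discharge q through every layer.
Σ(b_i/K_i) = 6.75/0.575 + 14.0/22.9 + 3.84/0.00591 = 662.1 d.
q = Δh / Σ(b_i/K_i) = 12.8 / 662.1 = 0.01933 m/day.
In each layer the seepage velocity is v_i = q/n_i, so the layer transit time is t_i = b_i·n_i / q:
  layer 1 (fractured sandstone): t_1 = 6.75 × 0.15 / 0.01933 = 52.37 d
  layer 2 (coarse sand): t_2 = 14.0 × 0.31 / 0.01933 = 224.5 d
  layer 3 (sandy clay): t_3 = 3.84 × 0.07 / 0.01933 = 13.90 d
Total t = Σ t_i = 290.8 days.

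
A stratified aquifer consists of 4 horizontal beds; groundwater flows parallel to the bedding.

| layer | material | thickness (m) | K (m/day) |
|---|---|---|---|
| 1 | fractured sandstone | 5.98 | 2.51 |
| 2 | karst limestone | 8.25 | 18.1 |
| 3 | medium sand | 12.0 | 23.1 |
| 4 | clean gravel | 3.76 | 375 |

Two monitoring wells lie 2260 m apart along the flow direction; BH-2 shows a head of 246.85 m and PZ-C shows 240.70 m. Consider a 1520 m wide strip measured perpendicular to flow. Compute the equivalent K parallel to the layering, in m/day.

Flow is parallel to layering, so each bed carries its own Darcy discharge and the transmissivities add.
Σ(K_i·b_i) = 2.51×5.98 + 18.1×8.25 + 23.1×12.0 + 375×3.76 = 1852 m²/day.
Total thickness b = 29.99 m, so K_eq = Σ(K_i·b_i)/b = 61.74 m/day.

61.7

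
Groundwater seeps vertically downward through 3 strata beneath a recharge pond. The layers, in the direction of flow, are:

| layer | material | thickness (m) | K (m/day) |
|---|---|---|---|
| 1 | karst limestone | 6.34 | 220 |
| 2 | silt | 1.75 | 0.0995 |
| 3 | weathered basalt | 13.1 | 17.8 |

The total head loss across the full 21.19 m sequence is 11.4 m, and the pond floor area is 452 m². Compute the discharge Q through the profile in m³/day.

281

Flow is perpendicular to layering, so the layers act in series and the equivalent K is the thickness-weighted harmonic mean.
Total thickness L = 6.34 + 1.75 + 13.1 = 21.19 m.
Σ(b_i/K_i) = 6.34/220 + 1.75/0.0995 + 13.1/17.8 = 18.35 d.
K_eq = L / Σ(b_i/K_i) = 21.19 / 18.35 = 1.155 m/day.
Q = K_eq · A · (Δh/L) = 1.155 × 452 × (11.4/21.19) = 280.8 m³/day.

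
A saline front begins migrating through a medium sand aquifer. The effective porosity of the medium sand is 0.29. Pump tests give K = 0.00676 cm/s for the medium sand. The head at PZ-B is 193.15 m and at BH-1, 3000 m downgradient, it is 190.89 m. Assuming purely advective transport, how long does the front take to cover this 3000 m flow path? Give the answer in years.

Convert K: 0.00676 cm/s × 864 = 5.841 m/day.
Hydraulic gradient i = (193.15 − 190.89) / 3000 = 2.26 / 3000 = 0.0007533.
Darcy flux q = K · i = 5.841 × 0.0007533 = 0.004400 m/day.
Seepage velocity v = q / n_e = 0.004400 / 0.29 = 0.01517 m/day.
Travel time t = L / v = 3000 / 0.01517 = 1.977e+05 days = 541.4 years.

541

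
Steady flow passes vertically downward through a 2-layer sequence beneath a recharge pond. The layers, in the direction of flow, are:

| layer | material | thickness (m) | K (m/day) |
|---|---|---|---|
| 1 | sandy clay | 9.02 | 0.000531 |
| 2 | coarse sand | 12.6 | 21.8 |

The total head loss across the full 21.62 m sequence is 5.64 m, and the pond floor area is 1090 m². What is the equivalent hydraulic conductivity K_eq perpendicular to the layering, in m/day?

Flow is perpendicular to layering, so the layers act in series and the equivalent K is the thickness-weighted harmonic mean.
Total thickness L = 9.02 + 12.6 = 21.62 m.
Σ(b_i/K_i) = 9.02/0.000531 + 12.6/21.8 = 16987 d.
K_eq = L / Σ(b_i/K_i) = 21.62 / 16987 = 0.001273 m/day.

0.00127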